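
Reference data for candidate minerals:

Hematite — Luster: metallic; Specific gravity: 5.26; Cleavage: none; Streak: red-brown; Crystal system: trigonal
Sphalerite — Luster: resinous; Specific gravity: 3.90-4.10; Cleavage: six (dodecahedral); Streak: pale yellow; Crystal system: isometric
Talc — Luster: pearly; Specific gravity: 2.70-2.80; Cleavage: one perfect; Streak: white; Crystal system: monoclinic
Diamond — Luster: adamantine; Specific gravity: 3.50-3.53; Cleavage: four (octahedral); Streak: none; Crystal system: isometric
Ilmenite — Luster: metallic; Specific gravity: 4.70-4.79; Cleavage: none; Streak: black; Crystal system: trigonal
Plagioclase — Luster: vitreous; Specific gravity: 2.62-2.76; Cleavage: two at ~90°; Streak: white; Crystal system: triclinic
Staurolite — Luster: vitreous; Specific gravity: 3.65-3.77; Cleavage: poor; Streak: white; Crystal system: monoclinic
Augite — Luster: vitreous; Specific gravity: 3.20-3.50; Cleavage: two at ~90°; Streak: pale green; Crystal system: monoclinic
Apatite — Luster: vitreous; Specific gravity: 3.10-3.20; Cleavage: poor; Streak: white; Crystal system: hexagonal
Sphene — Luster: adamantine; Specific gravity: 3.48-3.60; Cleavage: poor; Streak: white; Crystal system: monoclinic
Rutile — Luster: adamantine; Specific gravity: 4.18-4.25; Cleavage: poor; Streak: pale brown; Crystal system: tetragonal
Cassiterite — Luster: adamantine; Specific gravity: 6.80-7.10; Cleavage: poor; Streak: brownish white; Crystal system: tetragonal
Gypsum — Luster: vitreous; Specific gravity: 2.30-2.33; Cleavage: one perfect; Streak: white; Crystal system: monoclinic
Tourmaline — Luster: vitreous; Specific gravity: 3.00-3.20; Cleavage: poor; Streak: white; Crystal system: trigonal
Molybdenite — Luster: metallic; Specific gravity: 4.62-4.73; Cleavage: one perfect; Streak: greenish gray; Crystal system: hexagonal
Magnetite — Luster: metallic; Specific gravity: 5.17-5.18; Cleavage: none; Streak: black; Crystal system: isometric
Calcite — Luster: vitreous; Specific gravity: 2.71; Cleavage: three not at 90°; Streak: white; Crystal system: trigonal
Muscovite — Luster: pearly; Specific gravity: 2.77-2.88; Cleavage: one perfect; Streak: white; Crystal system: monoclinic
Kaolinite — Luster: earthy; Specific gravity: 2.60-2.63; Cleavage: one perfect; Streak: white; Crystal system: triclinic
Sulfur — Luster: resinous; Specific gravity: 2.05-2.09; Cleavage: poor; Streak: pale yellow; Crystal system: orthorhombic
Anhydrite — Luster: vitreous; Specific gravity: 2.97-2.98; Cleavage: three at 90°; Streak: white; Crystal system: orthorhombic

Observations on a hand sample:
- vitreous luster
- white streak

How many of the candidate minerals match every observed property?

Vitreous luster: leaves Plagioclase, Staurolite, Augite, Apatite, Gypsum, Tourmaline, Calcite, Anhydrite.
White streak excludes Augite.
Remaining candidates: Anhydrite, Apatite, Calcite, Gypsum, Plagioclase, Staurolite, Tourmaline.
That is 7 minerals.

7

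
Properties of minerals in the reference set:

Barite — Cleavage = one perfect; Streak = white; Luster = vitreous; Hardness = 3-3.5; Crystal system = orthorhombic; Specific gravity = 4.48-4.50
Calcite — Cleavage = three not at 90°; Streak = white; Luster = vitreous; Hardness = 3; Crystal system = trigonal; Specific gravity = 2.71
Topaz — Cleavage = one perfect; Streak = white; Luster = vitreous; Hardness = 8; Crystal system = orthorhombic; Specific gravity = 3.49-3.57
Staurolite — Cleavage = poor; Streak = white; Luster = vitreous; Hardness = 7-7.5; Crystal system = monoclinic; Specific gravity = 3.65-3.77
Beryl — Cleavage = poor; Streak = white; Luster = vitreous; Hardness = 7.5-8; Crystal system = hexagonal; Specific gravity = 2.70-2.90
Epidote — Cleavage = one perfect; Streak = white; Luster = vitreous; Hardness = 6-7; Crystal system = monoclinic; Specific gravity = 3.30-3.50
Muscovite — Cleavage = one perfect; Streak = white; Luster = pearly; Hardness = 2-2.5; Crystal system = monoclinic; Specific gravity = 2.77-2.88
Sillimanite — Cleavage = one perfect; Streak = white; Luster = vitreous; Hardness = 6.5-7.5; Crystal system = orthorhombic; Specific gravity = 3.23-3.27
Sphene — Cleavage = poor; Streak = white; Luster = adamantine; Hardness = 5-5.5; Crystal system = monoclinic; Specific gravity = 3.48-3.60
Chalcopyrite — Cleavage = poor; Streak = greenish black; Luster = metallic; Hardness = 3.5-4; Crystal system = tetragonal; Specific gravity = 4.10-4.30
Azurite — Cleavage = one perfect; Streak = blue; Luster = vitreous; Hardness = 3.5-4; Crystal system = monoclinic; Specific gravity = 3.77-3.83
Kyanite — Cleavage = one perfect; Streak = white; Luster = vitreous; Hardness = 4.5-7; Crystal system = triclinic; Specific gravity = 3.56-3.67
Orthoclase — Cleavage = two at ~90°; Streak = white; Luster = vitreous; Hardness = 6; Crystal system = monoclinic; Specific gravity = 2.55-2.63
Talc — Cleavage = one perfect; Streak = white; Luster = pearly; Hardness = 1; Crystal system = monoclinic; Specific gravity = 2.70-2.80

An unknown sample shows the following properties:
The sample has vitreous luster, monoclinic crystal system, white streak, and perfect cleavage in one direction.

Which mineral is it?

Epidote

Vitreous luster rules out Muscovite, Sphene, Chalcopyrite, Talc.
Monoclinic crystal system — leaves Staurolite, Epidote, Azurite, Orthoclase.
White streak rules out Azurite.
Perfect cleavage in one direction — only Epidote remains.
The only mineral consistent with every observation is Epidote.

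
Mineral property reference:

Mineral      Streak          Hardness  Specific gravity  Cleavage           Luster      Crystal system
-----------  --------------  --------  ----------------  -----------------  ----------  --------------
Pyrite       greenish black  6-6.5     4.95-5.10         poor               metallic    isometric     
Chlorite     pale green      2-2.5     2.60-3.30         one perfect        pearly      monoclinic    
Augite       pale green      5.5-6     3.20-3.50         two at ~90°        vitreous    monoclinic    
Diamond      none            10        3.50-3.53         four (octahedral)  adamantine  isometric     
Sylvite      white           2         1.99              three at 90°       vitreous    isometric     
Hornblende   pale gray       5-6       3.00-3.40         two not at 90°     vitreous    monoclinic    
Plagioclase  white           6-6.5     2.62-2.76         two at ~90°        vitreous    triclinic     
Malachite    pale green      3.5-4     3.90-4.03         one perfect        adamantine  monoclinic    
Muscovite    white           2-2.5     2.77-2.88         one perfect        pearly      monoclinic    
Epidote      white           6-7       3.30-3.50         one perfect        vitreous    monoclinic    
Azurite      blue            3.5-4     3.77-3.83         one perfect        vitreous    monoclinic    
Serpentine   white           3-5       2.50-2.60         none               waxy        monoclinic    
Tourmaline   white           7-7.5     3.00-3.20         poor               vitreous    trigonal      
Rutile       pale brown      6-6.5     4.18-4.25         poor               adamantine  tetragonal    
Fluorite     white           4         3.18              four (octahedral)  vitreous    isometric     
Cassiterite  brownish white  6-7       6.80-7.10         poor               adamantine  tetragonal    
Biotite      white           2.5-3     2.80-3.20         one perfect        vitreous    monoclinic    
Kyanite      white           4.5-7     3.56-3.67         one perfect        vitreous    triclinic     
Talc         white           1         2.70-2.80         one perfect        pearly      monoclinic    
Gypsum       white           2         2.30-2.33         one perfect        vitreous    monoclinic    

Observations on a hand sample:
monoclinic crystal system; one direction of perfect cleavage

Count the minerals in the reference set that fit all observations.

8

Monoclinic crystal system: leaves Chlorite, Augite, Hornblende, Malachite, Muscovite, Epidote, Azurite, Serpentine, Biotite, Talc, Gypsum.
One direction of perfect cleavage excludes Augite, Hornblende, Serpentine.
Consistent with every observation: Azurite, Biotite, Chlorite, Epidote, Gypsum, Malachite, Muscovite, Talc.
That is 8 minerals.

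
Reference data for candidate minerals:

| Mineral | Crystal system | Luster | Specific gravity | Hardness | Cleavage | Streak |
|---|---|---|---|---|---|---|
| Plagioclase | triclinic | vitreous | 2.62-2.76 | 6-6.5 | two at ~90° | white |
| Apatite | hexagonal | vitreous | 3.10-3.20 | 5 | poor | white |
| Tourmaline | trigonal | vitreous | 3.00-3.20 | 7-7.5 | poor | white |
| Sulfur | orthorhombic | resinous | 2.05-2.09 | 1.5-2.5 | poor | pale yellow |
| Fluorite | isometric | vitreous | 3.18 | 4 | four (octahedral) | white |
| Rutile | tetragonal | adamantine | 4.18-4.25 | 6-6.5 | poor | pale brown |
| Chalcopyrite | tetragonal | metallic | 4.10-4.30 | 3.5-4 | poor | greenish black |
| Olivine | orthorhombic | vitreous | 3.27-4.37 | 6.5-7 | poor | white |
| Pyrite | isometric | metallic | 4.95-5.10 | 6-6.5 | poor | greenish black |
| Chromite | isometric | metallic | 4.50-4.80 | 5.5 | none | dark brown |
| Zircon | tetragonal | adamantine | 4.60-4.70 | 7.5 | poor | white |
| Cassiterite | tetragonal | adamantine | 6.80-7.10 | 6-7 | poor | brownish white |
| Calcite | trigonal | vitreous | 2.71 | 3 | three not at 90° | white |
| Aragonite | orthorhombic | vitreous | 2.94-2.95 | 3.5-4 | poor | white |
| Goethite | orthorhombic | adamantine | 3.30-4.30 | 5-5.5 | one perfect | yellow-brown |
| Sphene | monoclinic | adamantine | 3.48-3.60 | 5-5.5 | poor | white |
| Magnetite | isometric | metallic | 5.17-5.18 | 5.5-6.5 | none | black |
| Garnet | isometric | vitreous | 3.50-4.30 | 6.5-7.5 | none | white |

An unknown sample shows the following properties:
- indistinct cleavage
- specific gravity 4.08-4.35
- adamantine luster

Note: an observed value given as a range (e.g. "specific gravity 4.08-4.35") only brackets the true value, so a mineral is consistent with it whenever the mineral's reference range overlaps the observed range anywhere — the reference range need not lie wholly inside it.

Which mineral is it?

Indistinct cleavage: narrows the field to Apatite, Tourmaline, Sulfur, Rutile, Chalcopyrite, Olivine, Pyrite, Zircon, Cassiterite, Aragonite, Sphene.
Specific gravity 4.08-4.35: leaves Rutile, Chalcopyrite, Olivine.
Adamantine luster: narrows the field to Rutile.
The only mineral consistent with every observation is Rutile.

Rutile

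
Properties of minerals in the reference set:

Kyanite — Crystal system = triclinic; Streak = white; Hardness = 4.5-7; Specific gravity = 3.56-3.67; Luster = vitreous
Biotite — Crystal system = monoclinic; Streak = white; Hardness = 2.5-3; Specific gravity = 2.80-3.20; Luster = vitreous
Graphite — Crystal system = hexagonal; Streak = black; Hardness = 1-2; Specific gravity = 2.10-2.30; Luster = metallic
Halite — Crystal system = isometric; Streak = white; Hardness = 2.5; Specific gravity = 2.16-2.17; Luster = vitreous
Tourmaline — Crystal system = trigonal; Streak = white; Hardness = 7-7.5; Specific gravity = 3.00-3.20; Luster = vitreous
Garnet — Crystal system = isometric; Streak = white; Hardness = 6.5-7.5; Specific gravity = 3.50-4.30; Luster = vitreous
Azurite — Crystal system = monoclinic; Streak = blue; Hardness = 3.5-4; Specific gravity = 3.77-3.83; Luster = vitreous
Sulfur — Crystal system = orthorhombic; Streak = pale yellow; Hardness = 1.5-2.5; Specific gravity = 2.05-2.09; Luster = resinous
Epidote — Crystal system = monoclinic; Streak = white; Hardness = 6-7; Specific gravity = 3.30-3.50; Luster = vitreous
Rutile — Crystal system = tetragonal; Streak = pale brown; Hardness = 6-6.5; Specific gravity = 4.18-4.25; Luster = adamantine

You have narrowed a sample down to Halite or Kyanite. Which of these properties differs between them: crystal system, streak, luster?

crystal system

Crystal system: Halite isometric, Kyanite triclinic — distinct.
Streak: both white — shared.
Luster: both vitreous — shared.
Of the listed properties, crystal system is the one that separates them.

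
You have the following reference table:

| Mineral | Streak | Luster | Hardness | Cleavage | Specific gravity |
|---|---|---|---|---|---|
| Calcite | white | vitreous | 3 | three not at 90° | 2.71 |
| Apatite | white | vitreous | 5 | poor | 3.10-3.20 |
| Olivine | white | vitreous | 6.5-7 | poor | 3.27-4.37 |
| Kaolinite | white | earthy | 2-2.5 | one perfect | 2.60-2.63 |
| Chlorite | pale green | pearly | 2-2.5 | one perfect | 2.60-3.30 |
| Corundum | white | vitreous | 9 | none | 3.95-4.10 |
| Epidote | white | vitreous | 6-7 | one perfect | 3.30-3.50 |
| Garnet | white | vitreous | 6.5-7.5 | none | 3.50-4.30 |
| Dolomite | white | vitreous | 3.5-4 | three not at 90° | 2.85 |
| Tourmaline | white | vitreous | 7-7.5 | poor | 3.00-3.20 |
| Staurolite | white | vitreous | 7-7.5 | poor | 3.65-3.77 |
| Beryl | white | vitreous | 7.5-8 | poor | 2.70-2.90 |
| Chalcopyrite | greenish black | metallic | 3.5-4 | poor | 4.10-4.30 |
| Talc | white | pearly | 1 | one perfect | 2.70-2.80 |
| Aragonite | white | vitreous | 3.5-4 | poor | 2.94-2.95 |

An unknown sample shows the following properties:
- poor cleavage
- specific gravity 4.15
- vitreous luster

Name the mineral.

Poor cleavage — narrows the field to Apatite, Olivine, Tourmaline, Staurolite, Beryl, Chalcopyrite, Aragonite.
Specific gravity 4.15 — Olivine, Chalcopyrite remain.
Vitreous luster rules out Chalcopyrite.
Olivine is the sole remaining match.

Olivine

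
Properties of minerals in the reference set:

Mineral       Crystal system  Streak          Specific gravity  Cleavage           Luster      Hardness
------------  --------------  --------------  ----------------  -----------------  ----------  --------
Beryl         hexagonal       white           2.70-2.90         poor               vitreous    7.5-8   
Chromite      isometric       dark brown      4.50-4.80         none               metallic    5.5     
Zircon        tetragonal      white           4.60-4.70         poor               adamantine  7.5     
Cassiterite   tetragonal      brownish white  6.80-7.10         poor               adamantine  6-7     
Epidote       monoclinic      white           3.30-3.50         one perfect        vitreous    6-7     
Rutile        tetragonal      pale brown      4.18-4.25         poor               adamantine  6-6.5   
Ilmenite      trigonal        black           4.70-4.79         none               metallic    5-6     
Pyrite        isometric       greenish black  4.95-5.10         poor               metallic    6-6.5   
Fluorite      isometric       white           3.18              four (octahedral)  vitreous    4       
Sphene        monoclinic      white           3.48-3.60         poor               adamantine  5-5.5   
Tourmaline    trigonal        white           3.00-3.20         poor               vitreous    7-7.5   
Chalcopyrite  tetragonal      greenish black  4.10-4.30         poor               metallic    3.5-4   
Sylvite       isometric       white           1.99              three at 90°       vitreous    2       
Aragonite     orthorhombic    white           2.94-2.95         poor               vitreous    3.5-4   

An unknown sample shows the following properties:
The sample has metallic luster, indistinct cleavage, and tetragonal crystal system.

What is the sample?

Chalcopyrite

Metallic luster: Chromite, Ilmenite, Pyrite, Chalcopyrite remain.
Indistinct cleavage excludes Chromite, Ilmenite.
Tetragonal crystal system is inconsistent with Pyrite.
Only Chalcopyrite satisfies all observations.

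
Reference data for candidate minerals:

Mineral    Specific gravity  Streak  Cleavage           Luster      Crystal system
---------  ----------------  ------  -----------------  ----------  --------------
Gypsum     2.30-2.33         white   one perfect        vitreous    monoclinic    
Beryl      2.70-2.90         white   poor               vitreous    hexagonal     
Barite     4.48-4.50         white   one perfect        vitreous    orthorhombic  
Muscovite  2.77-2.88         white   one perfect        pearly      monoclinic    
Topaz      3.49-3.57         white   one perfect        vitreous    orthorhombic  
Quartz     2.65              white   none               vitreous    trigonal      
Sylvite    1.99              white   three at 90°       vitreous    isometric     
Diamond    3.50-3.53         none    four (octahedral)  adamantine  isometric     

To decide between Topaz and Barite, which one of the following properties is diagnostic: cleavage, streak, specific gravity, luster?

Cleavage: both one perfect — shared.
Streak: both white — shared.
Specific gravity: Topaz 3.49-3.57, Barite 4.48-4.50 — these differ.
Luster: both vitreous — shared.
Specific gravity is the diagnostic property here.

specific gravity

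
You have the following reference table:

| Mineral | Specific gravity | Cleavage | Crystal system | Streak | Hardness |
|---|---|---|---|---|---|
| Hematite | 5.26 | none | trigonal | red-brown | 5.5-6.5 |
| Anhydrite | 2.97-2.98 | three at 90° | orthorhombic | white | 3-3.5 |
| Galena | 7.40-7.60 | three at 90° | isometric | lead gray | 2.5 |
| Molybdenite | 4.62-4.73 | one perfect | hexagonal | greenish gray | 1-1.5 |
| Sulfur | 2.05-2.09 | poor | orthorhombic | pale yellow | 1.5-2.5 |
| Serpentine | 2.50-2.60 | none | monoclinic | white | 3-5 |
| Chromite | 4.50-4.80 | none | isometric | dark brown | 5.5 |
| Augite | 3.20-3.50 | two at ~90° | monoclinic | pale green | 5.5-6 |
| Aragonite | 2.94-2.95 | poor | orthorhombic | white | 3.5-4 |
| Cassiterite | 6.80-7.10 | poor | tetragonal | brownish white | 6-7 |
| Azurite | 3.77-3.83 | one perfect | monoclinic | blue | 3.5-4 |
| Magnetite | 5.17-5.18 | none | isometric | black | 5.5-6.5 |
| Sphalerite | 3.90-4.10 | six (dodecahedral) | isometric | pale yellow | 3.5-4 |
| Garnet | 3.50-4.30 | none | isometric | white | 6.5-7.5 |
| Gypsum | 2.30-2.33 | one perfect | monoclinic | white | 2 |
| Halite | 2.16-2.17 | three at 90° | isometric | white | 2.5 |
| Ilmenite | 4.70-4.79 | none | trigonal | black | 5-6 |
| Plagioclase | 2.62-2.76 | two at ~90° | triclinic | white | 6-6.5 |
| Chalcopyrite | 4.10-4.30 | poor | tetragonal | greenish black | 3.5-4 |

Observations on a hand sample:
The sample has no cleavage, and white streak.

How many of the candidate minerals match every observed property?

No cleavage — Hematite, Serpentine, Chromite, Magnetite, Garnet, Ilmenite remain.
White streak — leaves Serpentine, Garnet.
Consistent with every observation: Garnet, Serpentine.
That is 2 minerals.

2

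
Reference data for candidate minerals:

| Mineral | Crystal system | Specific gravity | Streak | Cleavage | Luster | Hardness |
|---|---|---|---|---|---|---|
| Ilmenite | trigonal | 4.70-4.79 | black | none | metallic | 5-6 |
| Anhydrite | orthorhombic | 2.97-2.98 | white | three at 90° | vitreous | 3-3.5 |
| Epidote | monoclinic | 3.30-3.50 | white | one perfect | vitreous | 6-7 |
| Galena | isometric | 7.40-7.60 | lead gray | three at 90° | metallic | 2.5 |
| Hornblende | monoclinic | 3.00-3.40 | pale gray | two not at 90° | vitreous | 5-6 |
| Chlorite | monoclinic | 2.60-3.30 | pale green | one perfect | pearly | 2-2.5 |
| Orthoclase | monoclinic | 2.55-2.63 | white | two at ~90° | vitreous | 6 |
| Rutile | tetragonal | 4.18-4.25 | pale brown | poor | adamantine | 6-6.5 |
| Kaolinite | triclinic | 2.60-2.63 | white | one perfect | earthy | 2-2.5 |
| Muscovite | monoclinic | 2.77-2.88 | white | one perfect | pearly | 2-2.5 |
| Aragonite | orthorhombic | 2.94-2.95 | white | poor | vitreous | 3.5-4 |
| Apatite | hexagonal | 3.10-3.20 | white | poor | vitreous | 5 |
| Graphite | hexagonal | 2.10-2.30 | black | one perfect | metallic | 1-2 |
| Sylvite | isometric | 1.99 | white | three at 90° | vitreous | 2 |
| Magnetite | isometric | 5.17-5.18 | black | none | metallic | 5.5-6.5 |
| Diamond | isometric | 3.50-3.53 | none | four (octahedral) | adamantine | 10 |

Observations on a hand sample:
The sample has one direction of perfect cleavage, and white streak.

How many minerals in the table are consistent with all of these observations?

One direction of perfect cleavage: leaves Epidote, Chlorite, Kaolinite, Muscovite, Graphite.
White streak excludes Chlorite, Graphite.
The minerals that satisfy all observations are Epidote, Kaolinite, Muscovite.
That is 3 minerals.

3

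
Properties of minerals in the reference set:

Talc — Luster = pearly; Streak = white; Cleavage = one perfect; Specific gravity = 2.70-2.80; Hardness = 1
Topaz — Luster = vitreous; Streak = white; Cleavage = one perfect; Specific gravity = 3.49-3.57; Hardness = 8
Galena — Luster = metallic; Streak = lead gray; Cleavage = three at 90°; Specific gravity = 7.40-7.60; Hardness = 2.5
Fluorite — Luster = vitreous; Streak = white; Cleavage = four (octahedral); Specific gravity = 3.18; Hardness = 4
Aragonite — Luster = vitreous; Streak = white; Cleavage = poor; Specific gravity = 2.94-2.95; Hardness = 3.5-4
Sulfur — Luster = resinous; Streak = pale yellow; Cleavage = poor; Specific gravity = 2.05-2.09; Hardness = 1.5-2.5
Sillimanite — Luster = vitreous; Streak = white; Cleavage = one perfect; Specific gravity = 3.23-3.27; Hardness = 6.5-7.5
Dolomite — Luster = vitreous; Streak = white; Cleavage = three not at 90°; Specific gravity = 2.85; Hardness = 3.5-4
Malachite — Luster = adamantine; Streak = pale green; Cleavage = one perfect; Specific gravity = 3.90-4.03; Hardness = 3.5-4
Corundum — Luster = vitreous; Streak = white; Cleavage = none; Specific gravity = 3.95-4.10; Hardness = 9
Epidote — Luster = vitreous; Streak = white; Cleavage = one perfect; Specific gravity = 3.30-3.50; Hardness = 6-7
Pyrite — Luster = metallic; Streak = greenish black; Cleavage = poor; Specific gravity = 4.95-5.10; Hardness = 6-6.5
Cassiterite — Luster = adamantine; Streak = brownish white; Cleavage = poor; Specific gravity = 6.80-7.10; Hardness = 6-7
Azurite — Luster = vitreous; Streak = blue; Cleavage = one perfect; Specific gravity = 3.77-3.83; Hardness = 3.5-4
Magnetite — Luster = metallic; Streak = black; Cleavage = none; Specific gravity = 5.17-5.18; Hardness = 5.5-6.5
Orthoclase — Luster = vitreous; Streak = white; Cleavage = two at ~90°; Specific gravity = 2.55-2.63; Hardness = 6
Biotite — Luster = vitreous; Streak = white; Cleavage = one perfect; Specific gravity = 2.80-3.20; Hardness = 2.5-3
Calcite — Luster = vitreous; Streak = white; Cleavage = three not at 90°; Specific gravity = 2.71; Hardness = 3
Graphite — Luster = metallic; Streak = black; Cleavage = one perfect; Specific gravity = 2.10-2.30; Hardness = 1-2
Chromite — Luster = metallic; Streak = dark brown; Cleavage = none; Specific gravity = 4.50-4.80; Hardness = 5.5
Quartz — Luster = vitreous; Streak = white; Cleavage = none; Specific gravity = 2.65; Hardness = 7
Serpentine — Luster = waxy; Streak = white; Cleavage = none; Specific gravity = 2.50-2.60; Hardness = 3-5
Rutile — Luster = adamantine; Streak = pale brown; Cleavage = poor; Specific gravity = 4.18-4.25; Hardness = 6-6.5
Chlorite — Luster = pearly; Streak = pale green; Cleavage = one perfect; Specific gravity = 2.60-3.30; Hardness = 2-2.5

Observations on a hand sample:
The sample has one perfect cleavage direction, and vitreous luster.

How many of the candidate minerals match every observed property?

5

One perfect cleavage direction: leaves Talc, Topaz, Sillimanite, Malachite, Epidote, Azurite, Biotite, Graphite, Chlorite.
Vitreous luster excludes Talc, Malachite, Graphite, Chlorite.
The minerals that satisfy all observations are Azurite, Biotite, Epidote, Sillimanite, Topaz.
That is 5 minerals.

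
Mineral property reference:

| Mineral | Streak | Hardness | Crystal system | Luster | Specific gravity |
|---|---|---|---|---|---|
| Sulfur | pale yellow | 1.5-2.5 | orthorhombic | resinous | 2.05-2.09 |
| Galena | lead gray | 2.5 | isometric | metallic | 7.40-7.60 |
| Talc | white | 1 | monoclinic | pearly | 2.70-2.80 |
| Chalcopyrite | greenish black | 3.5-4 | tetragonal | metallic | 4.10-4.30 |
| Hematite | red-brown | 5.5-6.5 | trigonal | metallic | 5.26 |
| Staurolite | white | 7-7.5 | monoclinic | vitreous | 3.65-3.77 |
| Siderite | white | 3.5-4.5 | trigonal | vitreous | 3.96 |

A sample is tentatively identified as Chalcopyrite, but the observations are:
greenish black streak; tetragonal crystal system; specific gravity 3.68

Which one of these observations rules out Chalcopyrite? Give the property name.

specific gravity

Greenish black streak: Chalcopyrite has greenish black streak — consistent.
Tetragonal crystal system: Chalcopyrite has tetragonal system — consistent.
Specific gravity 3.68: Chalcopyrite has SG 4.10-4.30 — inconsistent.
Everything matches except the specific gravity.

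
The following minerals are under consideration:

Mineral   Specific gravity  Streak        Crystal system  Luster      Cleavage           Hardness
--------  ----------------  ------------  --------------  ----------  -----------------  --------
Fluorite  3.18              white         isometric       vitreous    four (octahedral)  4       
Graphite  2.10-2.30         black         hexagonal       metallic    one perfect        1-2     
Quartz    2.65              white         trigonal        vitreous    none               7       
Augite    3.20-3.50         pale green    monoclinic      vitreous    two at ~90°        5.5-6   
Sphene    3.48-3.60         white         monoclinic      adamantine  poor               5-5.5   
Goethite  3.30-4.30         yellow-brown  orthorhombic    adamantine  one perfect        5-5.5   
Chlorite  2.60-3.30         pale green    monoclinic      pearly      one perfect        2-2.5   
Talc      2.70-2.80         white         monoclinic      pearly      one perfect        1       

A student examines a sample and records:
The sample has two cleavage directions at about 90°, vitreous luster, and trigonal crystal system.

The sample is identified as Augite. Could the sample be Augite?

No

Two cleavage directions at about 90° — fits Augite (cleavage two at ~90°).
Vitreous luster — fits Augite (vitreous luster).
Trigonal crystal system — Augite has monoclinic system; inconsistent.
Crystal system alone is enough to reject Augite.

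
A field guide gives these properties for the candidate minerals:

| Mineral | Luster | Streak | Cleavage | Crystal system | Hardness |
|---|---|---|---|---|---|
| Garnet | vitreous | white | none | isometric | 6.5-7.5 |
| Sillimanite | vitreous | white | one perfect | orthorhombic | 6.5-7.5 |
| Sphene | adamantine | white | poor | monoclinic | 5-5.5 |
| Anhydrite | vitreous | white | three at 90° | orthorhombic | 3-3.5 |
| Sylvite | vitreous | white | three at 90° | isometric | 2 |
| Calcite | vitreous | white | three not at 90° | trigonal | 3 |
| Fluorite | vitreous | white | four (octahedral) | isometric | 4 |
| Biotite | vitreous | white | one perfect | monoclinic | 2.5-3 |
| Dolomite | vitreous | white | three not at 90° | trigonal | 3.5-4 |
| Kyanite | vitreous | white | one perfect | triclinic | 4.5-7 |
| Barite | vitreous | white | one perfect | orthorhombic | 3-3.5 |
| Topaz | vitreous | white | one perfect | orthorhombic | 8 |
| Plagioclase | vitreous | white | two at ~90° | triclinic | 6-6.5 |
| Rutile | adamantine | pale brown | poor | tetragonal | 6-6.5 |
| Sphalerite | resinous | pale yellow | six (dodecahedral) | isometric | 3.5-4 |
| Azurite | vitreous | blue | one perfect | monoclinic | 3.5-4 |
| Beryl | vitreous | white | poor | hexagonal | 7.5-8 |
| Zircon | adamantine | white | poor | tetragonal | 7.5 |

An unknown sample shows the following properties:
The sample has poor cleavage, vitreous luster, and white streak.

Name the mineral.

Beryl

Poor cleavage: Sphene, Rutile, Beryl, Zircon remain.
Vitreous luster: only Beryl remains.
White streak: no further eliminations.
Beryl is the sole remaining match.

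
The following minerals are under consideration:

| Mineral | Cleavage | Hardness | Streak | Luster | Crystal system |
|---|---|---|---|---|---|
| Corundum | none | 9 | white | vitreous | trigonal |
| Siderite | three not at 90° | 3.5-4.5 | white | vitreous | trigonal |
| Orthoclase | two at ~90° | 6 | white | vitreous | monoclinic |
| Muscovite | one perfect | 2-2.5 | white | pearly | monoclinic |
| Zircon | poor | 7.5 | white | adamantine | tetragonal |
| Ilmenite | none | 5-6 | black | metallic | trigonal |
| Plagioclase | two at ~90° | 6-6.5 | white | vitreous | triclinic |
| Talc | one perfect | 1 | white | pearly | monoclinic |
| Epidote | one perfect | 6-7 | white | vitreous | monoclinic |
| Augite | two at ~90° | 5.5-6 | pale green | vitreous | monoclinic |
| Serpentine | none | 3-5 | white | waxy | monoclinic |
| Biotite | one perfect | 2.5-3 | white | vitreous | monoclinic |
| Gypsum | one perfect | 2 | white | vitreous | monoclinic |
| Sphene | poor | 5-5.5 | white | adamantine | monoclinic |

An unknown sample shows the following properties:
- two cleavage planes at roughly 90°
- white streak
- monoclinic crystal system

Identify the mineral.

Two cleavage planes at roughly 90°: narrows the field to Orthoclase, Plagioclase, Augite.
White streak excludes Augite.
Monoclinic crystal system rules out Plagioclase.
The only mineral consistent with every observation is Orthoclase.

Orthoclase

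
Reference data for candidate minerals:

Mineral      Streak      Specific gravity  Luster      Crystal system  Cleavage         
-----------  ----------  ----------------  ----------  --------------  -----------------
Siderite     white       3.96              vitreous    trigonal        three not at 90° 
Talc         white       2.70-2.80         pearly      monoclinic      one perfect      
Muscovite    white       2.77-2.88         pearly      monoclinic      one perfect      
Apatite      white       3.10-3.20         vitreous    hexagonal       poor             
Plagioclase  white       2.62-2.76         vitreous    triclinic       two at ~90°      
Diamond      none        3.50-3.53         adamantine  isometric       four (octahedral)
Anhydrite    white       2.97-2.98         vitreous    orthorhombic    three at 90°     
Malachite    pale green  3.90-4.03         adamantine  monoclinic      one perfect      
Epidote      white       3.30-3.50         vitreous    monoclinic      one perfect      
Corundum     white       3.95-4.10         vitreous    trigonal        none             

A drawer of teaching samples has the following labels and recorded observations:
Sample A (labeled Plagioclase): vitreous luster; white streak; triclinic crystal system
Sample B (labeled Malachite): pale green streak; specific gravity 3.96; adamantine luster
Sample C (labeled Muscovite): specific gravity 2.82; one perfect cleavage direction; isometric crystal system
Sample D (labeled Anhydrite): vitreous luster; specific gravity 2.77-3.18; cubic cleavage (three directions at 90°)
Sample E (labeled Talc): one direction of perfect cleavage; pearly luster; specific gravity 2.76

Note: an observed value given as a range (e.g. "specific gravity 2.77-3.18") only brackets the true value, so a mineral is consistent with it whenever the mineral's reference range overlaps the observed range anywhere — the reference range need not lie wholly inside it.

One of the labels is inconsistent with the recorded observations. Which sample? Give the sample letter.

C

Sample A: every observation is compatible with the reference values for Plagioclase.
Sample B: every observation is compatible with the reference values for Malachite.
Sample C: Muscovite has monoclinic system, but the record shows isometric crystal system — this label is wrong.
Sample D: every observation is compatible with the reference values for Anhydrite.
Sample E: every observation is compatible with the reference values for Talc.
Sample C is the mislabeled one.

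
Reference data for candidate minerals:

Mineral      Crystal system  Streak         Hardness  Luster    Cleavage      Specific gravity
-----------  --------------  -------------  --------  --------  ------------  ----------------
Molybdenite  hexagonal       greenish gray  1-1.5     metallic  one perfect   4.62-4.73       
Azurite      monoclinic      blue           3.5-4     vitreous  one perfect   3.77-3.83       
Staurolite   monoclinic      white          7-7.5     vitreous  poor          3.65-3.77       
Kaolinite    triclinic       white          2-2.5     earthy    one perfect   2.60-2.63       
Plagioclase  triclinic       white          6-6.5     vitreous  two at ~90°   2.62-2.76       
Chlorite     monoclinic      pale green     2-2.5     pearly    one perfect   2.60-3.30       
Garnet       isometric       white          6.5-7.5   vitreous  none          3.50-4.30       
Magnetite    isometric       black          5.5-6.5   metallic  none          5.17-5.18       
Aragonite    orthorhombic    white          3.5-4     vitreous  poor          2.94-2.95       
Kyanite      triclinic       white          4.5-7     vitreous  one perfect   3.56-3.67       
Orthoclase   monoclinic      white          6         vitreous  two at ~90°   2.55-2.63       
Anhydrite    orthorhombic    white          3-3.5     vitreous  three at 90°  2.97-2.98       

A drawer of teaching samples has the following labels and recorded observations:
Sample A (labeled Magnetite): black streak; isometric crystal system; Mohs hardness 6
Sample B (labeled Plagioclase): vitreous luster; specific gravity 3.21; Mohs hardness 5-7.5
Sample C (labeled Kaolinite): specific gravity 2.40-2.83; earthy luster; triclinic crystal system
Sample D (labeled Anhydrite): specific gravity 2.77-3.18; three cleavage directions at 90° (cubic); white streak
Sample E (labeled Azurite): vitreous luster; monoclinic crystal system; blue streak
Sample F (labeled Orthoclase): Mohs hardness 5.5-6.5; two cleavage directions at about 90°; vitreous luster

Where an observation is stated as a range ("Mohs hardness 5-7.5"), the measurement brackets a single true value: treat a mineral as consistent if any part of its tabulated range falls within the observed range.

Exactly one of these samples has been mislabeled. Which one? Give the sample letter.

Sample A: all recorded properties match Magnetite.
Sample B: specific gravity 3.21 is outside the reference for Plagioclase (SG 2.62-2.76) — mislabeled.
Sample C: all recorded properties match Kaolinite.
Sample D: all recorded properties match Anhydrite.
Sample E: all recorded properties match Azurite.
Sample F: all recorded properties match Orthoclase.
Sample B is the mislabeled one.

B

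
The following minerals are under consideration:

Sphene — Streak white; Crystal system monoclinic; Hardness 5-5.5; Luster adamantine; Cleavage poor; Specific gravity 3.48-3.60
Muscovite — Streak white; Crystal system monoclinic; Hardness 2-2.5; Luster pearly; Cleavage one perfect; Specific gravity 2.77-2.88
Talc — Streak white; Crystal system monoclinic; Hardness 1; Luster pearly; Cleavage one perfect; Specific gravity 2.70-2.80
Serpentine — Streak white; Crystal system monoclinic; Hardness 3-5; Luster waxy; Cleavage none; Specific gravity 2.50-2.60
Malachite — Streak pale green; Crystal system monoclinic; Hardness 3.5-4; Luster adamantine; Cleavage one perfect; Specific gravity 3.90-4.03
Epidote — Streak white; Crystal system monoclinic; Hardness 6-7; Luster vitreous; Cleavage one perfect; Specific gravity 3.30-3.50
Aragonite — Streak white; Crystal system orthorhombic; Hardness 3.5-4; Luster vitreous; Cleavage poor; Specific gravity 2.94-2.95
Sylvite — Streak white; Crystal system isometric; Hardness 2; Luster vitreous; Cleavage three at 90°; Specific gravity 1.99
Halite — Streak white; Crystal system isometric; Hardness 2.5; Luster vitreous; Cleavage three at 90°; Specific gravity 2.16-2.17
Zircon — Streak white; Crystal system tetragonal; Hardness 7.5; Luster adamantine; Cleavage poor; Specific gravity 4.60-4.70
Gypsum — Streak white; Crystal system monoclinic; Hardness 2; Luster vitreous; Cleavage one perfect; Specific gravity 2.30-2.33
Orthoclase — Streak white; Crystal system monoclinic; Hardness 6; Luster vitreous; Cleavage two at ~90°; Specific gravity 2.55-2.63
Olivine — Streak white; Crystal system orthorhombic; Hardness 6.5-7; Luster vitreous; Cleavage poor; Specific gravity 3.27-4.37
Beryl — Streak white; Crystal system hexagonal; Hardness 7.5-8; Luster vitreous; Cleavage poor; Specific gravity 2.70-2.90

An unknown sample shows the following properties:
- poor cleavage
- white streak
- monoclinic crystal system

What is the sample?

Poor cleavage: leaves Sphene, Aragonite, Zircon, Olivine, Beryl.
White streak: all remaining candidates fit.
Monoclinic crystal system: Sphene remains.
The only mineral consistent with every observation is Sphene.

Sphene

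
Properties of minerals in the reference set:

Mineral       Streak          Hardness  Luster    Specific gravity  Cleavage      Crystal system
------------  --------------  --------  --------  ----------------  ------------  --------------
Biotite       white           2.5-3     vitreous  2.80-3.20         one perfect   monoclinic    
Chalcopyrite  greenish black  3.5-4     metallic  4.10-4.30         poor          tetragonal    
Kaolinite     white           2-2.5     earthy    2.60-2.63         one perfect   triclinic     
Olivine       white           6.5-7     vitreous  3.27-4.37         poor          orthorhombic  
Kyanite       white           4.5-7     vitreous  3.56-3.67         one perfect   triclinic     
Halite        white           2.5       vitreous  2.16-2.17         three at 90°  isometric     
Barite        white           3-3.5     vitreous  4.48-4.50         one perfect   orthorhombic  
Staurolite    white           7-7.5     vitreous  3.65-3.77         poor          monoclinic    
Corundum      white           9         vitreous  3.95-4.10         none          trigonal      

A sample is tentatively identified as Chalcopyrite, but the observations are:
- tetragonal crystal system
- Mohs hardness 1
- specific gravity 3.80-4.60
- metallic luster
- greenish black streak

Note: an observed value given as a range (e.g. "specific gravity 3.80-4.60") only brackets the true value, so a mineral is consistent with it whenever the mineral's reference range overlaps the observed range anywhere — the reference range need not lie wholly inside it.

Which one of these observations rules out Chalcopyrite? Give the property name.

Tetragonal crystal system: Chalcopyrite has tetragonal system — matches.
Mohs hardness 1: Chalcopyrite has hardness 3.5-4 — does not match.
Specific gravity 3.80-4.60: Chalcopyrite has SG 4.10-4.30 — matches.
Metallic luster: Chalcopyrite has metallic luster — matches.
Greenish black streak: Chalcopyrite has greenish black streak — matches.
The hardness is the one property that does not fit.

hardness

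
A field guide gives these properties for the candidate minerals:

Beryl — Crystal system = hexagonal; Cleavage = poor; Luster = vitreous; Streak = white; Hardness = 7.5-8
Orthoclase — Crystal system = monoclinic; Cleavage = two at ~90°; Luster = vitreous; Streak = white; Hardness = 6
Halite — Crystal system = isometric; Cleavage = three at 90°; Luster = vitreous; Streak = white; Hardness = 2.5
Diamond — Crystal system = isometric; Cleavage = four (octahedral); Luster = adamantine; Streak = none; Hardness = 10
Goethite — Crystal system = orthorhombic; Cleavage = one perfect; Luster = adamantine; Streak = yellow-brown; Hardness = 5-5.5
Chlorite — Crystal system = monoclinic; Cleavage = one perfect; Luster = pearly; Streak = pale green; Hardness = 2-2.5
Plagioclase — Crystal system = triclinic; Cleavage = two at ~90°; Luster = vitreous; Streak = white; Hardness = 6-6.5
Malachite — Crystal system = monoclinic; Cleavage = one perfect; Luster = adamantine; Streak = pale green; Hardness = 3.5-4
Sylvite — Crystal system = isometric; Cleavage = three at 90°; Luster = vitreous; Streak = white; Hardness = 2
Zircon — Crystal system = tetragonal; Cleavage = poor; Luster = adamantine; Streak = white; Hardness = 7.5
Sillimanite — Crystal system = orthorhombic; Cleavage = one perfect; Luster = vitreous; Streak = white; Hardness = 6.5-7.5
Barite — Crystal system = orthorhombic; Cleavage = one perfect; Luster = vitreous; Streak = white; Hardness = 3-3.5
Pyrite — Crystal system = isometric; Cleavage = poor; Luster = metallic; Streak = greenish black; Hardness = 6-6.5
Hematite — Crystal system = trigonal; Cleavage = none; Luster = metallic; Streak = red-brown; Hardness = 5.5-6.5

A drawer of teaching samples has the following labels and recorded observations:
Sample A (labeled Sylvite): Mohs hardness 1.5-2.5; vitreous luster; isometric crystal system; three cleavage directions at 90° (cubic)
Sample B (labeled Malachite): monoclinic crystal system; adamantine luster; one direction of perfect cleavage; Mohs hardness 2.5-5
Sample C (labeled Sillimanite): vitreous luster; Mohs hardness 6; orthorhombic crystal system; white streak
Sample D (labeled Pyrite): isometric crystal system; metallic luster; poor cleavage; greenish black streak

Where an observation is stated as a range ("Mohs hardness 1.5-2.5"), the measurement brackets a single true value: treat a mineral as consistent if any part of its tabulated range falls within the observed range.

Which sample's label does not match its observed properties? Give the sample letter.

C

Sample A: nothing contradicts Sylvite.
Sample B: nothing contradicts Malachite.
Sample C: Sillimanite has hardness 6.5-7.5, but the record shows Mohs hardness 6 — this label is wrong.
Sample D: nothing contradicts Pyrite.
Only sample C is inconsistent with its label.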